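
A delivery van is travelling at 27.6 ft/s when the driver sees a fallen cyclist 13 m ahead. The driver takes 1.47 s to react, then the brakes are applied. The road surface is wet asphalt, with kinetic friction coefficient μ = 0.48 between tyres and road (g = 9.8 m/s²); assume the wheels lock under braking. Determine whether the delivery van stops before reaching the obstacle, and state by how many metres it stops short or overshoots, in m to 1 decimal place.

27.6 ft/s × 0.3048 = 8.4125 m/s.
a = μg = 0.48 × 9.8 = 4.704 m/s².
Reaction distance = 8.4125 × 1.47 = 12.366 m.
Braking distance = v²/(2a) = 70.770 / 9.408 = 7.522 m.
Total stopping distance = 12.366 + 7.522 = 19.888 m, vs 13 m available — it cannot stop in time and overshoots by 19.888 − 13 = 6.888 m.

No — it overshoots by 6.9 m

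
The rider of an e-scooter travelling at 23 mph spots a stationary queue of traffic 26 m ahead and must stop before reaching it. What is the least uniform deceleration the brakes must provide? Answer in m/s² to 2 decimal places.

Required deceleration ≈ 2.03 m/s²

23 mph × 0.44704 = 10.2819 m/s.
v² = 2a·d ⇒ a = v²/(2d) = 10.2819² / (2 × 26.000) = 105.717 / 52.000 = 2.0330 m/s².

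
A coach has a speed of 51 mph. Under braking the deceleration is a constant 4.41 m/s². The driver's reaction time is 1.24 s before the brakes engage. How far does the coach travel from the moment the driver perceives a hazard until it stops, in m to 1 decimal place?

Total stopping distance ≈ 87.2 m

51 mph × 0.44704 = 22.7990 m/s.
Reaction distance = v·t_r = 22.7990 × 1.24 = 28.271 m.
Braking distance = v²/(2a) = 22.7990² / (2 × 4.410) = 519.794 / 8.820 = 58.934 m.
Total = 28.271 + 58.934 = 87.205 m.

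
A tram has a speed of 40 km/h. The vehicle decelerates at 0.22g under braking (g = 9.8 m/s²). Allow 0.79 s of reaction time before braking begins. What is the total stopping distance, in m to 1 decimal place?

Total stopping distance ≈ 37.4 m

40 km/h ÷ 3.6 = 11.1111 m/s.
a = 0.22 × 9.8 = 2.156 m/s².
Reaction distance = v·t_r = 11.1111 × 0.79 = 8.778 m.
Braking distance = v²/(2a) = 11.1111² / (2 × 2.156) = 123.457 / 4.312 = 28.631 m.
Total = 8.778 + 28.631 = 37.409 m.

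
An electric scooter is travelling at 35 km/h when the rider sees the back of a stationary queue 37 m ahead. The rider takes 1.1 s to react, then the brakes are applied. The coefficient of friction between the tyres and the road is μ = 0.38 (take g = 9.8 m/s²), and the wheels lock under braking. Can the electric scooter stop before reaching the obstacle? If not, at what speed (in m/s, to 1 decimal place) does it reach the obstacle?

35 km/h ÷ 3.6 = 9.7222 m/s.
a = μg = 0.38 × 9.8 = 3.724 m/s².
Reaction distance = 9.7222 × 1.1 = 10.694 m.
Braking distance = v²/(2a) = 94.521 / 7.448 = 12.691 m.
Total stopping distance = 10.694 + 12.691 = 23.385 m, vs 37 m available — it stops with 37 − 23.385 = 13.615 m to spare.

Yes — it stops about 13.6 m short of the obstacle, so it never reaches it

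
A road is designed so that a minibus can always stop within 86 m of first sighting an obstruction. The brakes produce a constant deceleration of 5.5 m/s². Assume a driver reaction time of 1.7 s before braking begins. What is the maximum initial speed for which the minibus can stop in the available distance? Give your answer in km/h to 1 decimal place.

Stopping distance: v·t_r + v²/(2a) = 86 with t_r = 1.7 s and a = 5.500 m/s².
So v² + 18.700 v − 946.00 = 0.
Positive root: v = −a·t_r + √((a·t_r)² + 2a·d) = −9.350 + √(87.422 + 946.00) = 22.7969 m/s.
22.7969 m/s × 3.6 = 82.069 km/h.

Maximum speed ≈ 82.1 km/h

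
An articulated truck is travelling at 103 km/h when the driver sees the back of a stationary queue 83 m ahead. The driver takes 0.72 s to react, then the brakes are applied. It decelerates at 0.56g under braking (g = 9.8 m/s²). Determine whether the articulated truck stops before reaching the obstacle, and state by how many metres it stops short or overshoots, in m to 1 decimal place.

103 km/h ÷ 3.6 = 28.6111 m/s.
a = 0.56 × 9.8 = 5.488 m/s².
Reaction distance = 28.6111 × 0.72 = 20.600 m.
Braking distance = v²/(2a) = 818.595 / 10.976 = 74.580 m.
Total stopping distance = 20.600 + 74.580 = 95.180 m, vs 83 m available — it cannot stop in time and overshoots by 95.180 − 83 = 12.180 m.

No — it overshoots by 12.2 m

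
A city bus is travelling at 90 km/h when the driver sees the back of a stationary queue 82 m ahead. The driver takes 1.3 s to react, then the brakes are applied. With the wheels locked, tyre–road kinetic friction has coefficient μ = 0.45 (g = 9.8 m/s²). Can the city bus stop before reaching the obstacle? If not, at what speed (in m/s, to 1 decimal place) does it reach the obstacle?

90 km/h ÷ 3.6 = 25.0000 m/s.
a = μg = 0.45 × 9.8 = 4.410 m/s².
Reaction distance = 25.0000 × 1.3 = 32.500 m.
Braking distance needed to stop: v²/(2a) = 625.000 / 8.820 = 70.862 m, so total needed = 32.500 + 70.862 = 103.362 m > 82 m — it cannot stop.
Distance remaining when braking begins: 82 − 32.500 = 49.500 m.
v² = v₀² − 2a·d = 625.000 − 2 × 4.410 × 49.500 = 188.410 m²/s².
v = √188.410 = 13.726 m/s.

No — it strikes the obstacle at 13.7 m/s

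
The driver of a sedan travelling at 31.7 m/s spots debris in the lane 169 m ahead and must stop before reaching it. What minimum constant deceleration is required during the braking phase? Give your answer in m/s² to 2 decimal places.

v² = 2a·d ⇒ a = v²/(2d) = 31.7000² / (2 × 169.000) = 1004.890 / 338.000 = 2.9730 m/s².

Required deceleration ≈ 2.97 m/s²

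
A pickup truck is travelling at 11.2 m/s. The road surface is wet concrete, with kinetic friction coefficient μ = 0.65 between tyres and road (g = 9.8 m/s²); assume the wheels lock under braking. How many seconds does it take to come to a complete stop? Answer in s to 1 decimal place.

Braking time ≈ 1.8 s

a = μg = 0.65 × 9.8 = 6.370 m/s².
Braking time = v/a = 11.2000 / 6.370 = 1.758 s.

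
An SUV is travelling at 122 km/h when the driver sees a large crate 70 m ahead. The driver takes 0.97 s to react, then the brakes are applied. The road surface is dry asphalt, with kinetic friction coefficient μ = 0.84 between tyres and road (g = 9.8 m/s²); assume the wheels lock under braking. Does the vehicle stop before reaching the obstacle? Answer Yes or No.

No

122 km/h ÷ 3.6 = 33.8889 m/s.
a = μg = 0.84 × 9.8 = 8.232 m/s².
Reaction distance = 33.8889 × 0.97 = 32.872 m.
Braking distance = v²/(2a) = 1148.458 / 16.464 = 69.756 m.
Total stopping distance = 32.872 + 69.756 = 102.628 m, vs 70 m available — it cannot stop in time and overshoots by 102.628 − 70 = 32.628 m.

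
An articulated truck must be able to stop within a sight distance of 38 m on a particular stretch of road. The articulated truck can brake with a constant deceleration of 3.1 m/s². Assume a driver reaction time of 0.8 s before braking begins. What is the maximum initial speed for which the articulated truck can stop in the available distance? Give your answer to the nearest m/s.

Stopping distance: v·t_r + v²/(2a) = 38 with t_r = 0.8 s and a = 3.100 m/s².
So v² + 4.960 v − 235.60 = 0.
Positive root: v = −a·t_r + √((a·t_r)² + 2a·d) = −2.480 + √(6.150 + 235.60) = 13.0683 m/s.

Maximum speed ≈ 13 m/s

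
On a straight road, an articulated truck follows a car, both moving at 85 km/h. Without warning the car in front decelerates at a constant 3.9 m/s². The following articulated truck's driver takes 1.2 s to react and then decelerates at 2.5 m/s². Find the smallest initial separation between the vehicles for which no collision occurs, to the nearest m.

Minimum gap ≈ 68 m

85 km/h ÷ 3.6 = 23.6111 m/s.
Leader travels v²/(2a_L) = 557.484 / 7.800 = 71.472 m before stopping.
Follower covers v·t_r = 23.6111 × 1.2 = 28.333 m while reacting, then v²/(2a_F) = 557.484 / 5.000 = 111.497 m while braking, for a total of 28.333 + 111.497 = 139.830 m.
Since a_F ≤ a_L and the follower starts braking later, the follower is never slower than the leader, so the closest approach is when both have stopped.
Minimum gap = 139.830 − 71.472 = 68.358 m.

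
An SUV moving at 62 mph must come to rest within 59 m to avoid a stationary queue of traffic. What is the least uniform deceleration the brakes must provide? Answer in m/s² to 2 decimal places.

Required deceleration ≈ 6.51 m/s²

62 mph × 0.44704 = 27.7165 m/s.
v² = 2a·d ⇒ a = v²/(2d) = 27.7165² / (2 × 59.000) = 768.204 / 118.000 = 6.5102 m/s².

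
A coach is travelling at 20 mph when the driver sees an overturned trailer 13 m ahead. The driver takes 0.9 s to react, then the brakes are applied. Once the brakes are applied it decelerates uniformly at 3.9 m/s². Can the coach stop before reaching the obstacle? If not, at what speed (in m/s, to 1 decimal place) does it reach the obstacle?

20 mph × 0.44704 = 8.9408 m/s.
Reaction distance = 8.9408 × 0.9 = 8.047 m.
Braking distance needed to stop: v²/(2a) = 79.938 / 7.800 = 10.248 m, so total needed = 8.047 + 10.248 = 18.295 m > 13 m — it cannot stop.
Distance remaining when braking begins: 13 − 8.047 = 4.953 m.
v² = v₀² − 2a·d = 79.938 − 2 × 3.900 × 4.953 = 41.305 m²/s².
v = √41.305 = 6.427 m/s.

No — it strikes the obstacle at 6.4 m/s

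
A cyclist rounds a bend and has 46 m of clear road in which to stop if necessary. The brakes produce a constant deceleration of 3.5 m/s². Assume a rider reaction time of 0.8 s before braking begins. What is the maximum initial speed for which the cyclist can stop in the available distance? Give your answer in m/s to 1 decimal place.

Stopping distance: v·t_r + v²/(2a) = 46 with t_r = 0.8 s and a = 3.500 m/s².
So v² + 5.600 v − 322.00 = 0.
Positive root: v = −a·t_r + √((a·t_r)² + 2a·d) = −2.800 + √(7.840 + 322.00) = 15.3615 m/s.

Maximum speed ≈ 15.4 m/s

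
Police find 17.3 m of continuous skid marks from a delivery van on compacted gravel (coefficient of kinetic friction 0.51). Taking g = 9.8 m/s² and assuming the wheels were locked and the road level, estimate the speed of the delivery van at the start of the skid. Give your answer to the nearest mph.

Initial speed ≈ 29 mph

Deceleration a = μg = 0.51 × 9.8 = 4.998 m/s².
v = √(2a·d) = √(2 × 4.998 × 17.3) = √172.931 = 13.1503 m/s.
= 13.1503 ÷ 0.44704 = 29.416 mph.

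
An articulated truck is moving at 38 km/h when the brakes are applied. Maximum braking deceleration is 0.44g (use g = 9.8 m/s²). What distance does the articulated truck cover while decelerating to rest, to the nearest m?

Braking distance ≈ 13 m

38 km/h ÷ 3.6 = 10.5556 m/s.
a = 0.44 × 9.8 = 4.312 m/s².
Braking distance = v²/(2a) = 10.5556² / (2 × 4.312) = 111.421 / 8.624 = 12.920 m.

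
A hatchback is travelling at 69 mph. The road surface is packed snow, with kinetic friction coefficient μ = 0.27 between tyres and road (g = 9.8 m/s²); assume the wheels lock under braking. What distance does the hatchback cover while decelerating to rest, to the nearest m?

Braking distance ≈ 180 m

69 mph × 0.44704 = 30.8458 m/s.
a = μg = 0.27 × 9.8 = 2.646 m/s².
Braking distance = v²/(2a) = 30.8458² / (2 × 2.646) = 951.463 / 5.292 = 179.793 m.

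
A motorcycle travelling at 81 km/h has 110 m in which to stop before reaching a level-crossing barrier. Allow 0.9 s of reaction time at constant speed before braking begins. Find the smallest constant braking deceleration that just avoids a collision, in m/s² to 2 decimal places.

Required deceleration ≈ 2.82 m/s²

81 km/h ÷ 3.6 = 22.5000 m/s.
Distance covered during reaction = 22.5000 × 0.9 = 20.250 m.
Distance available for braking: 110 − 20.250 = 89.750 m.
v² = 2a·d ⇒ a = v²/(2d) = 22.5000² / (2 × 89.750) = 506.250 / 179.500 = 2.8203 m/s².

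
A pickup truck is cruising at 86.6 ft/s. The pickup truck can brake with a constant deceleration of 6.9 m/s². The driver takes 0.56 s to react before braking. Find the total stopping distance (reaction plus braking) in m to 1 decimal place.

86.6 ft/s × 0.3048 = 26.3957 m/s.
Reaction distance = v·t_r = 26.3957 × 0.56 = 14.782 m.
Braking distance = v²/(2a) = 26.3957² / (2 × 6.900) = 696.733 / 13.800 = 50.488 m.
Total = 14.782 + 50.488 = 65.270 m.

Total stopping distance ≈ 65.3 m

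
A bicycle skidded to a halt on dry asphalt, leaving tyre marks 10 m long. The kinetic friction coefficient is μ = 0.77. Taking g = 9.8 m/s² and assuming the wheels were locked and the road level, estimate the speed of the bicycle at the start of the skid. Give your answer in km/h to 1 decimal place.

Initial speed ≈ 44.2 km/h

Deceleration a = μg = 0.77 × 9.8 = 7.546 m/s².
v = √(2a·d) = √(2 × 7.546 × 10) = √150.920 = 12.2850 m/s.
= 12.2850 × 3.6 = 44.226 km/h.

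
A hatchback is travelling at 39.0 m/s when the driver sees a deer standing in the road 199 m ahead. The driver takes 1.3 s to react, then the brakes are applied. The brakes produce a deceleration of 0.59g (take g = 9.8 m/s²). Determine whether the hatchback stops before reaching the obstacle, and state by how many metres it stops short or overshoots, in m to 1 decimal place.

Yes — it stops 16.8 m short of the obstacle

a = 0.59 × 9.8 = 5.782 m/s².
Reaction distance = 39.0000 × 1.3 = 50.700 m.
Braking distance = v²/(2a) = 1521.000 / 11.564 = 131.529 m.
Total stopping distance = 50.700 + 131.529 = 182.229 m, vs 199 m available — it stops with 199 − 182.229 = 16.771 m to spare.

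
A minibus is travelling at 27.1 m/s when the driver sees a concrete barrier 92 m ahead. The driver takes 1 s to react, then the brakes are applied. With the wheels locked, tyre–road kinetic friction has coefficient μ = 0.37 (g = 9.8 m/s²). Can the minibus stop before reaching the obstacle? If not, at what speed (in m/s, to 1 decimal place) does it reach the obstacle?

No — it strikes the obstacle at 16.2 m/s

a = μg = 0.37 × 9.8 = 3.626 m/s².
Reaction distance = 27.1000 × 1 = 27.100 m.
Braking distance needed to stop: v²/(2a) = 734.410 / 7.252 = 101.270 m, so total needed = 27.100 + 101.270 = 128.370 m > 92 m — it cannot stop.
Distance remaining when braking begins: 92 − 27.100 = 64.900 m.
v² = v₀² − 2a·d = 734.410 − 2 × 3.626 × 64.900 = 263.755 m²/s².
v = √263.755 = 16.241 m/s.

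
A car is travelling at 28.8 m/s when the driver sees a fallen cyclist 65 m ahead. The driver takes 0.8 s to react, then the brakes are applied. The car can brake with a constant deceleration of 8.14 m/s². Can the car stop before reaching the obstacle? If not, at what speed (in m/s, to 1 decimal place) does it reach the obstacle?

Reaction distance = 28.8000 × 0.8 = 23.040 m.
Braking distance needed to stop: v²/(2a) = 829.440 / 16.280 = 50.948 m, so total needed = 23.040 + 50.948 = 73.988 m > 65 m — it cannot stop.
Distance remaining when braking begins: 65 − 23.040 = 41.960 m.
v² = v₀² − 2a·d = 829.440 − 2 × 8.140 × 41.960 = 146.331 m²/s².
v = √146.331 = 12.097 m/s.

No — it strikes the obstacle at 12.1 m/s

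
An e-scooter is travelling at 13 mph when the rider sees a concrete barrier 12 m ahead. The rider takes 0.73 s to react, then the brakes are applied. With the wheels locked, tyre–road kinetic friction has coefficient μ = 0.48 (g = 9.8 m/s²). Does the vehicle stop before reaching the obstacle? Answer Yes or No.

13 mph × 0.44704 = 5.8115 m/s.
a = μg = 0.48 × 9.8 = 4.704 m/s².
Reaction distance = 5.8115 × 0.73 = 4.242 m.
Braking distance = v²/(2a) = 33.774 / 9.408 = 3.590 m.
Total stopping distance = 4.242 + 3.590 = 7.832 m, vs 12 m available — it stops with 12 − 7.832 = 4.168 m to spare.

Yes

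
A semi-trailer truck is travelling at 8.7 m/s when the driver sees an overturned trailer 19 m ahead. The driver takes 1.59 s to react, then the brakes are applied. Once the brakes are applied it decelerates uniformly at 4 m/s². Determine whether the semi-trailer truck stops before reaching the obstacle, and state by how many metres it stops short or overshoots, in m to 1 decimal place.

Reaction distance = 8.7000 × 1.59 = 13.833 m.
Braking distance = v²/(2a) = 75.690 / 8.000 = 9.461 m.
Total stopping distance = 13.833 + 9.461 = 23.294 m, vs 19 m available — it cannot stop in time and overshoots by 23.294 − 19 = 4.294 m.

No — it overshoots by 4.3 m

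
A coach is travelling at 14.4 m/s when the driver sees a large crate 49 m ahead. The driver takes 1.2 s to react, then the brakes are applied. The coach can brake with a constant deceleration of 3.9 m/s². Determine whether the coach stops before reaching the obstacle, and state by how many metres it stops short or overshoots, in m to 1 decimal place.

Yes — it stops 5.1 m short of the obstacle

Reaction distance = 14.4000 × 1.2 = 17.280 m.
Braking distance = v²/(2a) = 207.360 / 7.800 = 26.585 m.
Total stopping distance = 17.280 + 26.585 = 43.865 m, vs 49 m available — it stops with 49 − 43.865 = 5.135 m to spare.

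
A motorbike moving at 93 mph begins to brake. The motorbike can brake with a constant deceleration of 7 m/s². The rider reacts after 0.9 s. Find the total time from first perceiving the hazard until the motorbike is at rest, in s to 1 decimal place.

93 mph × 0.44704 = 41.5747 m/s.
Braking time = v/a = 41.5747 / 7.000 = 5.939 s.
Total = 0.9 + 5.939 = 6.839 s.

Total time ≈ 6.8 s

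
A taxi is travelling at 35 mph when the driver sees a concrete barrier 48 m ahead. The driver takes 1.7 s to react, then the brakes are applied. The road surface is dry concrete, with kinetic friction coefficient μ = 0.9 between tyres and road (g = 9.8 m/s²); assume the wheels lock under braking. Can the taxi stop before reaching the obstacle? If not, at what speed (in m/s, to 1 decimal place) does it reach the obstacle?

Yes — it stops about 7.5 m short of the obstacle, so it never reaches it

35 mph × 0.44704 = 15.6464 m/s.
a = μg = 0.9 × 9.8 = 8.820 m/s².
Reaction distance = 15.6464 × 1.7 = 26.599 m.
Braking distance = v²/(2a) = 244.810 / 17.640 = 13.878 m.
Total stopping distance = 26.599 + 13.878 = 40.477 m, vs 48 m available — it stops with 48 − 40.477 = 7.523 m to spare.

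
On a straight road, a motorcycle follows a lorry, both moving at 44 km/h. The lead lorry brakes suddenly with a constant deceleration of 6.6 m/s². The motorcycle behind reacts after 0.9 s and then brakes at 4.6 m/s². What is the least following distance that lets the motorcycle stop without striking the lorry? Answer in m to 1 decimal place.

Minimum gap ≈ 15.9 m

44 km/h ÷ 3.6 = 12.2222 m/s.
Leader travels v²/(2a_L) = 149.382 / 13.200 = 11.317 m before stopping.
Follower covers v·t_r = 12.2222 × 0.9 = 11.000 m while reacting, then v²/(2a_F) = 149.382 / 9.200 = 16.237 m while braking, for a total of 11.000 + 16.237 = 27.237 m.
Since a_F ≤ a_L and the follower starts braking later, the follower is never slower than the leader, so the closest approach is when both have stopped.
Minimum gap = 27.237 − 11.317 = 15.920 m.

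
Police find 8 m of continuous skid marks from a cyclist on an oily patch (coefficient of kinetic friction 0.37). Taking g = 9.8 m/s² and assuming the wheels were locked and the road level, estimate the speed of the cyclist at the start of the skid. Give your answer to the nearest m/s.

Deceleration a = μg = 0.37 × 9.8 = 3.626 m/s².
v = √(2a·d) = √(2 × 3.626 × 8) = √58.016 = 7.6168 m/s.

Initial speed ≈ 8 m/s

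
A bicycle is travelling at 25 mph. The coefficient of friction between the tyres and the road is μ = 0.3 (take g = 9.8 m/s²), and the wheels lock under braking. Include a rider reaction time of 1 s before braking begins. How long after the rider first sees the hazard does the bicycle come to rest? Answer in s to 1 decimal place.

25 mph × 0.44704 = 11.1760 m/s.
a = μg = 0.3 × 9.8 = 2.940 m/s².
Braking time = v/a = 11.1760 / 2.940 = 3.801 s.
Total = 1 + 3.801 = 4.801 s.

Total time ≈ 4.8 s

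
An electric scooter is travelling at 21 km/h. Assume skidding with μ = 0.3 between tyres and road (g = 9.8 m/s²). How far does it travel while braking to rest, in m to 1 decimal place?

Braking distance ≈ 5.8 m

21 km/h ÷ 3.6 = 5.8333 m/s.
a = μg = 0.3 × 9.8 = 2.940 m/s².
Braking distance = v²/(2a) = 5.8333² / (2 × 2.940) = 34.027 / 5.880 = 5.787 m.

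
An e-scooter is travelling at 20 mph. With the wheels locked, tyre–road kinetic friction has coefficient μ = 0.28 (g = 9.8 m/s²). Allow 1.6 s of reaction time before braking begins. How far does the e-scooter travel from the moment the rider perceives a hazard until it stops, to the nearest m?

20 mph × 0.44704 = 8.9408 m/s.
a = μg = 0.28 × 9.8 = 2.744 m/s².
Reaction distance = v·t_r = 8.9408 × 1.6 = 14.305 m.
Braking distance = v²/(2a) = 8.9408² / (2 × 2.744) = 79.938 / 5.488 = 14.566 m.
Total = 14.305 + 14.566 = 28.871 m.

Total stopping distance ≈ 29 m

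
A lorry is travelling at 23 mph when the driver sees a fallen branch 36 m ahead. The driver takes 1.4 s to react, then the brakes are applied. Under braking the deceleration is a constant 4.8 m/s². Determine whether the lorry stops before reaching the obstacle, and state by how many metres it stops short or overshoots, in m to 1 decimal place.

23 mph × 0.44704 = 10.2819 m/s.
Reaction distance = 10.2819 × 1.4 = 14.395 m.
Braking distance = v²/(2a) = 105.717 / 9.600 = 11.012 m.
Total stopping distance = 14.395 + 11.012 = 25.407 m, vs 36 m available — it stops with 36 − 25.407 = 10.593 m to spare.

Yes — it stops 10.6 m short of the obstacle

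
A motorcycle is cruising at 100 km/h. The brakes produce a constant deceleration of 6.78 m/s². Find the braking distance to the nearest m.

Braking distance ≈ 57 m

100 km/h ÷ 3.6 = 27.7778 m/s.
Braking distance = v²/(2a) = 27.7778² / (2 × 6.780) = 771.606 / 13.560 = 56.903 m.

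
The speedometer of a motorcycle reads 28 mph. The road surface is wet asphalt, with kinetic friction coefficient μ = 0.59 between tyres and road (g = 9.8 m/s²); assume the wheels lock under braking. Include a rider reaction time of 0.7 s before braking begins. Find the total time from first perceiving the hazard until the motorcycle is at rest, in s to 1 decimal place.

28 mph × 0.44704 = 12.5171 m/s.
a = μg = 0.59 × 9.8 = 5.782 m/s².
Braking time = v/a = 12.5171 / 5.782 = 2.165 s.
Total = 0.7 + 2.165 = 2.865 s.

Total time ≈ 2.9 s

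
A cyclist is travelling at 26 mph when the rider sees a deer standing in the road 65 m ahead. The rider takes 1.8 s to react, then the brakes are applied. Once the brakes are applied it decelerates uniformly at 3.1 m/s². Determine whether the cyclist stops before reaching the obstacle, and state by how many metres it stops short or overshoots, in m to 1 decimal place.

26 mph × 0.44704 = 11.6230 m/s.
Reaction distance = 11.6230 × 1.8 = 20.921 m.
Braking distance = v²/(2a) = 135.094 / 6.200 = 21.789 m.
Total stopping distance = 20.921 + 21.789 = 42.710 m, vs 65 m available — it stops with 65 − 42.710 = 22.290 m to spare.

Yes — it stops 22.3 m short of the obstacle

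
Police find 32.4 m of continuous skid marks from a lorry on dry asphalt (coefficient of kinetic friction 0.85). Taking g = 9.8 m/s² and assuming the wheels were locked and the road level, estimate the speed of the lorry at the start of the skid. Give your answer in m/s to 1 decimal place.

Deceleration a = μg = 0.85 × 9.8 = 8.330 m/s².
v = √(2a·d) = √(2 × 8.330 × 32.4) = √539.784 = 23.2333 m/s.

Initial speed ≈ 23.2 m/s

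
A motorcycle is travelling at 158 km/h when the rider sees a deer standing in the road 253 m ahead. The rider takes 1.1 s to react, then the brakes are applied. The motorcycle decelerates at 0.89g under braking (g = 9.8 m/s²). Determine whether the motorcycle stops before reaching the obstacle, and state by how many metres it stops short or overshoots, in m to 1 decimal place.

158 km/h ÷ 3.6 = 43.8889 m/s.
a = 0.89 × 9.8 = 8.722 m/s².
Reaction distance = 43.8889 × 1.1 = 48.278 m.
Braking distance = v²/(2a) = 1926.236 / 17.444 = 110.424 m.
Total stopping distance = 48.278 + 110.424 = 158.702 m, vs 253 m available — it stops with 253 − 158.702 = 94.298 m to spare.

Yes — it stops 94.3 m short of the obstacle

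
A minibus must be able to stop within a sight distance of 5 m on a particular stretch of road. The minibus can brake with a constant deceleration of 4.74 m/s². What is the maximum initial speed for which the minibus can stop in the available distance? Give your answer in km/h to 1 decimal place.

v²/(2a) = d ⇒ v = √(2 × 4.740 × 5) = √47.40 = 6.8848 m/s.
6.8848 m/s × 3.6 = 24.785 km/h.

Maximum speed ≈ 24.8 km/h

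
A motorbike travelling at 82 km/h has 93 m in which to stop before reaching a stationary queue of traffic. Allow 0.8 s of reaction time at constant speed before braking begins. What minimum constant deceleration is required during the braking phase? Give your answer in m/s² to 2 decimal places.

Required deceleration ≈ 3.47 m/s²

82 km/h ÷ 3.6 = 22.7778 m/s.
Distance covered during reaction = 22.7778 × 0.8 = 18.222 m.
Distance available for braking: 93 − 18.222 = 74.778 m.
v² = 2a·d ⇒ a = v²/(2d) = 22.7778² / (2 × 74.778) = 518.828 / 149.556 = 3.4691 m/s².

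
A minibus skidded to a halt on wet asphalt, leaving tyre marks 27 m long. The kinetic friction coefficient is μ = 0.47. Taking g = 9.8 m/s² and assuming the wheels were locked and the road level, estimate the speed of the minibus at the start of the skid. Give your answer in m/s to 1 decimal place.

Initial speed ≈ 15.8 m/s

Deceleration a = μg = 0.47 × 9.8 = 4.606 m/s².
v = √(2a·d) = √(2 × 4.606 × 27) = √248.724 = 15.7710 m/s.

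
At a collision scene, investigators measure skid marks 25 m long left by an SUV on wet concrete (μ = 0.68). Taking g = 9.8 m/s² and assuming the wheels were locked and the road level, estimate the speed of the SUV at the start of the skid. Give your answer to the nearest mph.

Deceleration a = μg = 0.68 × 9.8 = 6.664 m/s².
v = √(2a·d) = √(2 × 6.664 × 25) = √333.200 = 18.2538 m/s.
= 18.2538 ÷ 0.44704 = 40.833 mph.

Initial speed ≈ 41 mph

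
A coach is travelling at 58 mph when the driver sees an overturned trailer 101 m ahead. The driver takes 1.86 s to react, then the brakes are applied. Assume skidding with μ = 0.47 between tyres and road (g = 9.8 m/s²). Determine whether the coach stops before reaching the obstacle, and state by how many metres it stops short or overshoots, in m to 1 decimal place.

No — it overshoots by 20.2 m

58 mph × 0.44704 = 25.9283 m/s.
a = μg = 0.47 × 9.8 = 4.606 m/s².
Reaction distance = 25.9283 × 1.86 = 48.227 m.
Braking distance = v²/(2a) = 672.277 / 9.212 = 72.978 m.
Total stopping distance = 48.227 + 72.978 = 121.205 m, vs 101 m available — it cannot stop in time and overshoots by 121.205 − 101 = 20.205 m.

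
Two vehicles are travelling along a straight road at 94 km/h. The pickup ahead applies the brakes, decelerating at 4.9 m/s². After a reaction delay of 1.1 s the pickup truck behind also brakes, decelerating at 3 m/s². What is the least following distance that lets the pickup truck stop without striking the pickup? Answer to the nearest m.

94 km/h ÷ 3.6 = 26.1111 m/s.
Leader travels v²/(2a_L) = 681.790 / 9.800 = 69.570 m before stopping.
Follower covers v·t_r = 26.1111 × 1.1 = 28.722 m while reacting, then v²/(2a_F) = 681.790 / 6.000 = 113.632 m while braking, for a total of 28.722 + 113.632 = 142.354 m.
Since a_F ≤ a_L and the follower starts braking later, the follower is never slower than the leader, so the closest approach is when both have stopped.
Minimum gap = 142.354 − 69.570 = 72.784 m.

Minimum gap ≈ 73 m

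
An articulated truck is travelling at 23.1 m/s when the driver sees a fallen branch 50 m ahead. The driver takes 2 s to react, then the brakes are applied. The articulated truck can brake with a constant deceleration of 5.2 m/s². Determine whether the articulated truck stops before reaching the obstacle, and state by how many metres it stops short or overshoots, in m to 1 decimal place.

No — it overshoots by 47.5 m

Reaction distance = 23.1000 × 2 = 46.200 m.
Braking distance = v²/(2a) = 533.610 / 10.400 = 51.309 m.
Total stopping distance = 46.200 + 51.309 = 97.509 m, vs 50 m available — it cannot stop in time and overshoots by 97.509 − 50 = 47.509 m.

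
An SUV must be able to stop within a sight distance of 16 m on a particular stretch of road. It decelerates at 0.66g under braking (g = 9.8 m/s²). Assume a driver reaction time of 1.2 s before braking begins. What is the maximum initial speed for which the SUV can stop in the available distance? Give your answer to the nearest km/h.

a = 0.66 × 9.8 = 6.468 m/s².
Stopping distance: v·t_r + v²/(2a) = 16 with t_r = 1.2 s and a = 6.468 m/s².
So v² + 15.523 v − 206.98 = 0.
Positive root: v = −a·t_r + √((a·t_r)² + 2a·d) = −7.762 + √(60.249 + 206.98) = 8.5851 m/s.
8.5851 m/s × 3.6 = 30.906 km/h.

Maximum speed ≈ 31 km/h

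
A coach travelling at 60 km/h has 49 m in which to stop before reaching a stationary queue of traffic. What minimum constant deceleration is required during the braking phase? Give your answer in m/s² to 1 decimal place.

60 km/h ÷ 3.6 = 16.6667 m/s.
v² = 2a·d ⇒ a = v²/(2d) = 16.6667² / (2 × 49.000) = 277.779 / 98.000 = 2.8345 m/s².

Required deceleration ≈ 2.8 m/s²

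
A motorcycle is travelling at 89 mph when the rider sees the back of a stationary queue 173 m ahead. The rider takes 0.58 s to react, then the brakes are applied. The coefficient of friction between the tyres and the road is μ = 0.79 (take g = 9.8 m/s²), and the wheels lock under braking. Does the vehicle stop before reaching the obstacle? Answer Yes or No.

Yes

89 mph × 0.44704 = 39.7866 m/s.
a = μg = 0.79 × 9.8 = 7.742 m/s².
Reaction distance = 39.7866 × 0.58 = 23.076 m.
Braking distance = v²/(2a) = 1582.974 / 15.484 = 102.233 m.
Total stopping distance = 23.076 + 102.233 = 125.309 m, vs 173 m available — it stops with 173 − 125.309 = 47.691 m to spare.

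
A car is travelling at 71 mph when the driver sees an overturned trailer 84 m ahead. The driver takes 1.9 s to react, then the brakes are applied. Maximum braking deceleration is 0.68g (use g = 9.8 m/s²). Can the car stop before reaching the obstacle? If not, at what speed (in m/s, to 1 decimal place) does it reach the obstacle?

71 mph × 0.44704 = 31.7398 m/s.
a = 0.68 × 9.8 = 6.664 m/s².
Reaction distance = 31.7398 × 1.9 = 60.306 m.
Braking distance needed to stop: v²/(2a) = 1007.415 / 13.328 = 75.586 m, so total needed = 60.306 + 75.586 = 135.892 m > 84 m — it cannot stop.
Distance remaining when braking begins: 84 − 60.306 = 23.694 m.
v² = v₀² − 2a·d = 1007.415 − 2 × 6.664 × 23.694 = 691.621 m²/s².
v = √691.621 = 26.299 m/s.

No — it strikes the obstacle at 26.3 m/s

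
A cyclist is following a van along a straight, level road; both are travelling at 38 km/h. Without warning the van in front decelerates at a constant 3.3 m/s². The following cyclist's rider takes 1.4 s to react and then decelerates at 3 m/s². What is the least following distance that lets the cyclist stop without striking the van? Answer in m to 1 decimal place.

Minimum gap ≈ 16.5 m

38 km/h ÷ 3.6 = 10.5556 m/s.
Leader travels v²/(2a_L) = 111.421 / 6.600 = 16.882 m before stopping.
Follower covers v·t_r = 10.5556 × 1.4 = 14.778 m while reacting, then v²/(2a_F) = 111.421 / 6.000 = 18.570 m while braking, for a total of 14.778 + 18.570 = 33.348 m.
Since a_F ≤ a_L and the follower starts braking later, the follower is never slower than the leader, so the closest approach is when both have stopped.
Minimum gap = 33.348 − 16.882 = 16.466 m.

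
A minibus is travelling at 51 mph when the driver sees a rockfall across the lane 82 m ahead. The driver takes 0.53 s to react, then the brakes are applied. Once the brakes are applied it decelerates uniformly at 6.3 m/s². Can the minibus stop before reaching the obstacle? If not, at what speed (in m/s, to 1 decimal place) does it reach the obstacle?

Yes — it stops about 28.7 m short of the obstacle, so it never reaches it

51 mph × 0.44704 = 22.7990 m/s.
Reaction distance = 22.7990 × 0.53 = 12.083 m.
Braking distance = v²/(2a) = 519.794 / 12.600 = 41.253 m.
Total stopping distance = 12.083 + 41.253 = 53.336 m, vs 82 m available — it stops with 82 − 53.336 = 28.664 m to spare.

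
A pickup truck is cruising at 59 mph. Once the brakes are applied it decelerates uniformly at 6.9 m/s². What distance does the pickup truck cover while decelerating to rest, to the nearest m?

59 mph × 0.44704 = 26.3754 m/s.
Braking distance = v²/(2a) = 26.3754² / (2 × 6.900) = 695.662 / 13.800 = 50.410 m.

Braking distance ≈ 50 m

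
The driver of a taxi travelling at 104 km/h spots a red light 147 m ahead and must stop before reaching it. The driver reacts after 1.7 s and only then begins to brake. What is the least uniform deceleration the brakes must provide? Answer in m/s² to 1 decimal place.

104 km/h ÷ 3.6 = 28.8889 m/s.
Distance covered during reaction = 28.8889 × 1.7 = 49.111 m.
Distance available for braking: 147 − 49.111 = 97.889 m.
v² = 2a·d ⇒ a = v²/(2d) = 28.8889² / (2 × 97.889) = 834.569 / 195.778 = 4.2628 m/s².

Required deceleration ≈ 4.3 m/s²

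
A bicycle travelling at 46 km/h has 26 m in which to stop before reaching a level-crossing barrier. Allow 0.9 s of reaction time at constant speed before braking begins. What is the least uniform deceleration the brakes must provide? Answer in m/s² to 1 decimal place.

46 km/h ÷ 3.6 = 12.7778 m/s.
Distance covered during reaction = 12.7778 × 0.9 = 11.500 m.
Distance available for braking: 26 − 11.500 = 14.500 m.
v² = 2a·d ⇒ a = v²/(2d) = 12.7778² / (2 × 14.500) = 163.272 / 29.000 = 5.6301 m/s².

Required deceleration ≈ 5.6 m/s²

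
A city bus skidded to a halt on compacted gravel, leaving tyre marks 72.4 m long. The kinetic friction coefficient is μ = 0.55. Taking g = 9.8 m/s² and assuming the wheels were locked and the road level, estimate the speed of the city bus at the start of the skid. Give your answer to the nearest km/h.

Initial speed ≈ 101 km/h

Deceleration a = μg = 0.55 × 9.8 = 5.390 m/s².
v = √(2a·d) = √(2 × 5.390 × 72.4) = √780.472 = 27.9369 m/s.
= 27.9369 × 3.6 = 100.573 km/h.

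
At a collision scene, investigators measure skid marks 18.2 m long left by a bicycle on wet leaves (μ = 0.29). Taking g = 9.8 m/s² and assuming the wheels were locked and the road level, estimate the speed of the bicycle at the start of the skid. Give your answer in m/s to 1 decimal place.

Deceleration a = μg = 0.29 × 9.8 = 2.842 m/s².
v = √(2a·d) = √(2 × 2.842 × 18.2) = √103.449 = 10.1710 m/s.

Initial speed ≈ 10.2 m/s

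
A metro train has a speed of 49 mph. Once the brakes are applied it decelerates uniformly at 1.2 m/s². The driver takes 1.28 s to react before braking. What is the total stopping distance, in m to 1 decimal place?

49 mph × 0.44704 = 21.9050 m/s.
Reaction distance = v·t_r = 21.9050 × 1.28 = 28.038 m.
Braking distance = v²/(2a) = 21.9050² / (2 × 1.200) = 479.829 / 2.400 = 199.929 m.
Total = 28.038 + 199.929 = 227.967 m.

Total stopping distance ≈ 228.0 m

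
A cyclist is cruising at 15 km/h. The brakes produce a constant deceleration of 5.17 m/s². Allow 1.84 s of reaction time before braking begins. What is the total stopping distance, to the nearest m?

Total stopping distance ≈ 9 m

15 km/h ÷ 3.6 = 4.1667 m/s.
Reaction distance = v·t_r = 4.1667 × 1.84 = 7.667 m.
Braking distance = v²/(2a) = 4.1667² / (2 × 5.170) = 17.361 / 10.340 = 1.679 m.
Total = 7.667 + 1.679 = 9.346 m.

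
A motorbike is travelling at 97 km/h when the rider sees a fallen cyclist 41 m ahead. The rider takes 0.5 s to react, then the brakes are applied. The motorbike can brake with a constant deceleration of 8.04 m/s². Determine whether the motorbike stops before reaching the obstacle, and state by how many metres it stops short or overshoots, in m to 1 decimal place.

No — it overshoots by 17.6 m

97 km/h ÷ 3.6 = 26.9444 m/s.
Reaction distance = 26.9444 × 0.5 = 13.472 m.
Braking distance = v²/(2a) = 726.001 / 16.080 = 45.149 m.
Total stopping distance = 13.472 + 45.149 = 58.621 m, vs 41 m available — it cannot stop in time and overshoots by 58.621 − 41 = 17.621 m.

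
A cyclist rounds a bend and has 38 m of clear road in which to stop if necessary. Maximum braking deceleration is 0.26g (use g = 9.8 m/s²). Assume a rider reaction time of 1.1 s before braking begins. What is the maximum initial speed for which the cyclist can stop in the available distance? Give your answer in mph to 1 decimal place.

Maximum speed ≈ 25.5 mph

a = 0.26 × 9.8 = 2.548 m/s².
Stopping distance: v·t_r + v²/(2a) = 38 with t_r = 1.1 s and a = 2.548 m/s².
So v² + 5.606 v − 193.65 = 0.
Positive root: v = −a·t_r + √((a·t_r)² + 2a·d) = −2.803 + √(7.857 + 193.65) = 11.3923 m/s.
11.3923 m/s ÷ 0.44704 = 25.484 mph.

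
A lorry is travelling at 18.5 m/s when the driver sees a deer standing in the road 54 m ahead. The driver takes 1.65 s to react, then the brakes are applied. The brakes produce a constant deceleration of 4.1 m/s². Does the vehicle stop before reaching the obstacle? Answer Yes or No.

No

Reaction distance = 18.5000 × 1.65 = 30.525 m.
Braking distance = v²/(2a) = 342.250 / 8.200 = 41.738 m.
Total stopping distance = 30.525 + 41.738 = 72.263 m, vs 54 m available — it cannot stop in time and overshoots by 72.263 − 54 = 18.263 m.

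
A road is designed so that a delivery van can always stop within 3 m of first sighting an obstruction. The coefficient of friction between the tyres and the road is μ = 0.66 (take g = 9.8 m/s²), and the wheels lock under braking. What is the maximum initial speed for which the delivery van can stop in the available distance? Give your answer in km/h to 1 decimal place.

a = μg = 0.66 × 9.8 = 6.468 m/s².
v²/(2a) = d ⇒ v = √(2 × 6.468 × 3) = √38.81 = 6.2298 m/s.
6.2298 m/s × 3.6 = 22.427 km/h.

Maximum speed ≈ 22.4 km/h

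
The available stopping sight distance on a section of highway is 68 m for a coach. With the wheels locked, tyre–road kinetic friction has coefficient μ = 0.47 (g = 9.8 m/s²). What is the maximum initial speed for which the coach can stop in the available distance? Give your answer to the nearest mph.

Maximum speed ≈ 56 mph

a = μg = 0.47 × 9.8 = 4.606 m/s².
v²/(2a) = d ⇒ v = √(2 × 4.606 × 68) = √626.42 = 25.0284 m/s.
25.0284 m/s ÷ 0.44704 = 55.987 mph.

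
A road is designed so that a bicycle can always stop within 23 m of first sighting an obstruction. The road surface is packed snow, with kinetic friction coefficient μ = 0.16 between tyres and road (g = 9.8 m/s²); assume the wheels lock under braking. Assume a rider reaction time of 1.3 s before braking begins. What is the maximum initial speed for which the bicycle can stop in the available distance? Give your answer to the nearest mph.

a = μg = 0.16 × 9.8 = 1.568 m/s².
Stopping distance: v·t_r + v²/(2a) = 23 with t_r = 1.3 s and a = 1.568 m/s².
So v² + 4.077 v − 72.13 = 0.
Positive root: v = −a·t_r + √((a·t_r)² + 2a·d) = −2.038 + √(4.153 + 72.13) = 6.6960 m/s.
6.6960 m/s ÷ 0.44704 = 14.979 mph.

Maximum speed ≈ 15 mph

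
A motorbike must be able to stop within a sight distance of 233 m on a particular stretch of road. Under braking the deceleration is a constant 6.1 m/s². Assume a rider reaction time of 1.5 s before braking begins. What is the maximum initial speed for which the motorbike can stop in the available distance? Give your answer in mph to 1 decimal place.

Maximum speed ≈ 100.5 mph

Stopping distance: v·t_r + v²/(2a) = 233 with t_r = 1.5 s and a = 6.100 m/s².
So v² + 18.300 v − 2842.60 = 0.
Positive root: v = −a·t_r + √((a·t_r)² + 2a·d) = −9.150 + √(83.723 + 2842.60) = 44.9455 m/s.
44.9455 m/s ÷ 0.44704 = 100.540 mph.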